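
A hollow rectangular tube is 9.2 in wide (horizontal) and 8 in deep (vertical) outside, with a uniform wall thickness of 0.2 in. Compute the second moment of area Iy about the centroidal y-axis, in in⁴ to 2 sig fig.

Iy ≈ 88 in⁴

Decompose the section into non-overlapping parts with the origin at the bottom-left of its bounding rectangle.
Outer rectangle: 9.2 × 8, A = 73.6 in², x = 4.6 in, Ī = 519.1 in⁴.
Inner void (subtracted): 8.8 × 7.6, A = 66.88 in², x = 4.6 in, Ī = 431.6 in⁴.
By symmetry the centroid is at mid-width, x̄ = 4.6 in.
All pieces are centred on the centroidal y-axis, so I = ΣĪ (holes subtracted) = 87.53 in⁴.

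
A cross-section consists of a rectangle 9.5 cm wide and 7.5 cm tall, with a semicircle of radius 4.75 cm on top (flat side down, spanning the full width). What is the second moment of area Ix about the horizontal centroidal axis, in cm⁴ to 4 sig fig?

Break the section into simple shapes (no overlaps), measuring from the bottom-left corner of the bounding box.
Rectangular body: 9.5 × 7.5, A = 71.25 cm², y = 3.75 cm, Ī = 333.984 cm⁴.
Semicircular cap: semicircle r = 4.75, A = 35.4411 cm², y = 9.51596 cm, Ī = 55.8736 cm⁴.
Centroid: ȳ = ΣA·y / ΣA = 5.66536 cm.
Transfer each piece to the horizontal centroidal axis using Ī + A·d² with d = y − 5.66536:
  rectangular body: d = -1.91536 cm → contributes +595.373 cm⁴
  semicircular cap: d = 3.8506 cm → contributes +581.363 cm⁴
Total I = 1176.74 cm⁴.

Ix ≈ 1177 cm⁴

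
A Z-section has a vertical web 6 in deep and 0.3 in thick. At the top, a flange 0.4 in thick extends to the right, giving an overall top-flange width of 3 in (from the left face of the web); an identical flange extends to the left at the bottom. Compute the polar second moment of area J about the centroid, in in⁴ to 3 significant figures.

Treat the section as a set of non-overlapping primitives; coordinates are from the bounding-box lower-left.
Web: 0.3 × 6, A = 1.8 in², y = 3 in, Ī = 5.4 in⁴.
Top flange (beyond web): 2.7 × 0.4, A = 1.08 in², y = 5.8 in, Ī = 0.0144 in⁴.
Bottom flange (beyond web): 2.7 × 0.4, A = 1.08 in², y = 0.2 in, Ī = 0.0144 in⁴.
Centroid: ȳ = ΣA·y / ΣA = 3 in.
Transfer each piece to the centroidal x-axis using Ī + A·d² with d = y − 3:
  web: d = 0 in → contributes +5.4 in⁴
  top flange (beyond web): d = 2.8 in → contributes +8.4816 in⁴
  bottom flange (beyond web): d = -2.8 in → contributes +8.4816 in⁴
Total I = 22.363 in⁴.
For the y-axis: x̄ = 2.85 in.
Repeating about the centroidal y-axis gives I_y = 6.1857 in⁴.
Polar second moment: J = I_x + I_y = 28.549 in⁴.

J ≈ 28.5 in⁴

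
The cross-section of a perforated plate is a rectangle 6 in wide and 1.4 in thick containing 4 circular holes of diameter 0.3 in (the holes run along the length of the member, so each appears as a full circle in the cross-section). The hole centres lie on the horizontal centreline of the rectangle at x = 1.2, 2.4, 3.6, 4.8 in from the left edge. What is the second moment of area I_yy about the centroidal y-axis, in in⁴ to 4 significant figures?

I_yy ≈ 24.69 in⁴

Treat the section as a set of non-overlapping primitives; coordinates are from the bounding-box lower-left.
Plate: 6 × 1.4, A = 8.4 in², x = 3 in, Ī = 25.2 in⁴.
Hole 1 (subtracted): ⌀0.3, A = 0.0706858 in², x = 1.2 in, Ī = 0.000397608 in⁴.
Hole 2 (subtracted): ⌀0.3, A = 0.0706858 in², x = 2.4 in, Ī = 0.000397608 in⁴.
Hole 3 (subtracted): ⌀0.3, A = 0.0706858 in², x = 3.6 in, Ī = 0.000397608 in⁴.
Hole 4 (subtracted): ⌀0.3, A = 0.0706858 in², x = 4.8 in, Ī = 0.000397608 in⁴.
By symmetry the centroid is at mid-width, x̄ = 3 in.
Transfer each piece to the centroidal y-axis using Ī + A·d² with d = x − 3:
  plate: d = 0 in → contributes +25.2 in⁴
  hole 1: d = -1.8 in → contributes −0.22942 in⁴
  hole 2: d = -0.6 in → contributes −0.0258445 in⁴
  hole 3: d = 0.6 in → contributes −0.0258445 in⁴
  hole 4: d = 1.8 in → contributes −0.22942 in⁴
Total I = 24.6895 in⁴.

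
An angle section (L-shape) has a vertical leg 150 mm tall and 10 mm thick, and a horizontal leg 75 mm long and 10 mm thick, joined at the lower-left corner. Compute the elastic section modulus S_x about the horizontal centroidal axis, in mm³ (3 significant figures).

S_x ≈ 5.24 × 10⁴ mm³

Break the section into simple shapes (no overlaps), measuring from the bottom-left corner of the bounding box.
Vertical leg: 10 × 150, A = 1 500 mm², y = 75 mm, Ī = 2 812 500 mm⁴.
Horizontal leg (remainder): 65 × 10, A = 650 mm², y = 5 mm, Ī = 5416.7 mm⁴.
Centroid: ȳ = ΣA·y / ΣA = 53.837 mm.
Transfer each piece to the horizontal centroidal axis using Ī + A·d² with d = y − 53.837:
  vertical leg: d = 21.163 mm → contributes +3 484 296 mm⁴
  horizontal leg (remainder): d = -48.837 mm → contributes +1 555 714 mm⁴
Total I = 5 040 010 mm⁴.
Extreme fibre distance c = 96.163 mm; S = I/c = 52 411 mm³.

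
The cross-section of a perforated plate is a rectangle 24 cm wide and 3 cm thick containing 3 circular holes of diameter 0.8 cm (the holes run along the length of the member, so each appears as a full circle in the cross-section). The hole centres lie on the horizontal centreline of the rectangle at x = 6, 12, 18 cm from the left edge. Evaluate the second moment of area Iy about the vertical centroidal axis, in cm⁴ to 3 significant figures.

Split into non-overlapping primitives; take the origin at the lower-left of the bounding box.
Plate: 24 × 3, A = 72 cm², x = 12 cm, Ī = 3 456 cm⁴.
Hole 1 (subtracted): ⌀0.8, A = 0.50265 cm², x = 6 cm, Ī = 0.020106 cm⁴.
Hole 2 (subtracted): ⌀0.8, A = 0.50265 cm², x = 12 cm, Ī = 0.020106 cm⁴.
Hole 3 (subtracted): ⌀0.8, A = 0.50265 cm², x = 18 cm, Ī = 0.020106 cm⁴.
By symmetry the centroid is at mid-width, x̄ = 12 cm.
Transfer each piece to the vertical centroidal axis using Ī + A·d² with d = x − 12:
  plate: d = 0 cm → contributes +3 456 cm⁴
  hole 1: d = -6 cm → contributes −18.116 cm⁴
  hole 2: d = 0 cm → contributes −0.020106 cm⁴
  hole 3: d = 6 cm → contributes −18.116 cm⁴
Total I = 3419.7 cm⁴.

Iy ≈ 3420 cm⁴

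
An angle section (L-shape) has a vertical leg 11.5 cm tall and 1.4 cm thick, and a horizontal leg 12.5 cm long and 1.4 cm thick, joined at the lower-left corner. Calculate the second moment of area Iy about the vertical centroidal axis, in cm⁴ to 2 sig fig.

Decompose the section into non-overlapping parts with the origin at the bottom-left of its bounding rectangle.
Vertical leg: 1.4 × 11.5, A = 16.1 cm², x = 0.7 cm, Ī = 2.63 cm⁴.
Horizontal leg (remainder): 11.1 × 1.4, A = 15.54 cm², x = 6.95 cm, Ī = 159.6 cm⁴.
Centroid: x̄ = ΣA·x / ΣA = 3.77 cm.
Transfer each piece to the vertical centroidal axis using Ī + A·d² with d = x − 3.77:
  vertical leg: d = -3.07 cm → contributes +154.3 cm⁴
  horizontal leg (remainder): d = 3.18 cm → contributes +316.7 cm⁴
Total I = 471.1 cm⁴.

Iy ≈ 470 cm⁴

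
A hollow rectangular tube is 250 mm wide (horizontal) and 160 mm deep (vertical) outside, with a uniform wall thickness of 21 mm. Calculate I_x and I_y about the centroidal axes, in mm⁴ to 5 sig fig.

I_x ≈ 5.6854 × 10⁷ mm⁴, I_y ≈ 1.1984 × 10⁸ mm⁴

Decompose the section into non-overlapping parts with the origin at the bottom-left of its bounding rectangle.
Outer rectangle: 250 × 160, A = 40 000 mm², y = 80 mm, Ī = 85 333 333 mm⁴.
Inner void (subtracted): 208 × 118, A = 24 544 mm², y = 80 mm, Ī = 28 479 221 mm⁴.
By symmetry the centroid is at mid-height, ȳ = 80 mm.
All pieces are centred on the centroidal x-axis, so I = ΣĪ (holes subtracted) = 56 854 112 mm⁴.
Repeating about the centroidal y-axis gives I_y = 119 844 032 mm⁴.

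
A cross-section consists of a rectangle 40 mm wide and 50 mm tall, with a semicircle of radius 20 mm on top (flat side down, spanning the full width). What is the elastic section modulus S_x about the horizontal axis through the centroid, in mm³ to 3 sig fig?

S_x ≈ 2.62 × 10⁴ mm³

Decompose the section into non-overlapping parts with the origin at the bottom-left of its bounding rectangle.
Rectangular body: 40 × 50, A = 2 000 mm², y = 25 mm, Ī = 416 667 mm⁴.
Semicircular cap: semicircle r = 20, A = 628.32 mm², y = 58.488 mm, Ī = 17 561 mm⁴.
Centroid: ȳ = ΣA·y / ΣA = 33.006 mm.
Transfer each piece to the horizontal axis through the centroid using Ī + A·d² with d = y − 33.006:
  rectangular body: d = -8.0056 mm → contributes +544 846 mm⁴
  semicircular cap: d = 25.483 mm → contributes +425 570 mm⁴
Total I = 970 416 mm⁴.
Extreme fibre distance c = 36.994 mm; S = I/c = 26 231 mm³.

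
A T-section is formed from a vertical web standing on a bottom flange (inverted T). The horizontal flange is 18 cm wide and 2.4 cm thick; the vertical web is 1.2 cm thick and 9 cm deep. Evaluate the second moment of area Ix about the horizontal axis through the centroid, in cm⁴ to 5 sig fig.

Break the section into simple shapes (no overlaps), measuring from the bottom-left corner of the bounding box.
Flange: 18 × 2.4, A = 43.2 cm², y = 1.2 cm, Ī = 20.736 cm⁴.
Web: 1.2 × 9, A = 10.8 cm², y = 6.9 cm, Ī = 72.9 cm⁴.
Centroid: ȳ = ΣA·y / ΣA = 2.34 cm.
Transfer each piece to the horizontal axis through the centroid using Ī + A·d² with d = y − 2.34:
  flange: d = -1.14 cm → contributes +76.87872 cm⁴
  web: d = 4.56 cm → contributes +297.4709 cm⁴
Total I = 374.3496 cm⁴.

Ix ≈ 374.35 cm⁴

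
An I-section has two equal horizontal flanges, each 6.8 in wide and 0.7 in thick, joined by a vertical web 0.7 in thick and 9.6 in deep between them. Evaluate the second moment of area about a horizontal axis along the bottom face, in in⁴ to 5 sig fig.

Treat the section as a set of non-overlapping primitives; coordinates are from the bounding-box lower-left.
Bottom flange: 6.8 × 0.7, A = 4.76 in², y = 0.35 in, Ī = 0.1943667 in⁴.
Web: 0.7 × 9.6, A = 6.72 in², y = 5.5 in, Ī = 51.6096 in⁴.
Top flange: 6.8 × 0.7, A = 4.76 in², y = 10.65 in, Ī = 0.1943667 in⁴.
Transfer each piece to a horizontal axis along the bottom face using Ī + A·d² with d = y − 0:
  bottom flange: d = 0.35 in → contributes +0.7774667 in⁴
  web: d = 5.5 in → contributes +254.8896 in⁴
  top flange: d = 10.65 in → contributes +540.0855 in⁴
Total I = 795.7525 in⁴.

I_base ≈ 795.75 in⁴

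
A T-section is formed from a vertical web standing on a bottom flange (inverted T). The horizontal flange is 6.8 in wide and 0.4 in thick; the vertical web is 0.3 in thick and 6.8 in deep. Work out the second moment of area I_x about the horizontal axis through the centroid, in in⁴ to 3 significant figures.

I_x ≈ 23.0 in⁴

Break the section into simple shapes (no overlaps), measuring from the bottom-left corner of the bounding box.
Flange: 6.8 × 0.4, A = 2.72 in², y = 0.2 in, Ī = 0.036267 in⁴.
Web: 0.3 × 6.8, A = 2.04 in², y = 3.8 in, Ī = 7.8608 in⁴.
Centroid: ȳ = ΣA·y / ΣA = 1.7429 in.
Transfer each piece to the horizontal axis through the centroid using Ī + A·d² with d = y − 1.7429:
  flange: d = -1.5429 in → contributes +6.511 in⁴
  web: d = 2.0571 in → contributes +16.494 in⁴
Total I = 23.005 in⁴.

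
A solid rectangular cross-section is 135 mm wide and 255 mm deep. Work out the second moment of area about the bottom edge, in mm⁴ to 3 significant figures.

I_base ≈ 7.46 × 10⁸ mm⁴

The section: 135 × 255, A = 34 425 mm², y = 127.5 mm, Ī = 186 540 469 mm⁴.
Transfer it to the bottom edge using Ī + A·d² with d = y − 0:
  the section: d = 127.5 mm → contributes +746 161 875 mm⁴
Total I = 746 161 875 mm⁴.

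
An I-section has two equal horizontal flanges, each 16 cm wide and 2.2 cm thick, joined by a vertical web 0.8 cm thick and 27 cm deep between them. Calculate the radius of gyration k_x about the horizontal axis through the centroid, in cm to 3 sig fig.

k_x ≈ 13.3 cm

Split into non-overlapping primitives; take the origin at the lower-left of the bounding box.
Bottom flange: 16 × 2.2, A = 35.2 cm², y = 1.1 cm, Ī = 14.197 cm⁴.
Web: 0.8 × 27, A = 21.6 cm², y = 15.7 cm, Ī = 1312.2 cm⁴.
Top flange: 16 × 2.2, A = 35.2 cm², y = 30.3 cm, Ī = 14.197 cm⁴.
By symmetry the centroid is at mid-height, ȳ = 15.7 cm.
Transfer each piece to the horizontal axis through the centroid using Ī + A·d² with d = y − 15.7:
  bottom flange: d = -14.6 cm → contributes +7517.4 cm⁴
  web: d = 0 cm → contributes +1312.2 cm⁴
  top flange: d = 14.6 cm → contributes +7517.4 cm⁴
Total I = 16 347 cm⁴.
Radius of gyration: k = √(I/A) = √(16 347 / 92) = 13.33 cm.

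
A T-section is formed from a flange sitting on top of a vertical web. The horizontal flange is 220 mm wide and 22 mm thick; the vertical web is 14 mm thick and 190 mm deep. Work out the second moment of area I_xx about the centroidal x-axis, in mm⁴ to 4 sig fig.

Break the section into simple shapes (no overlaps), measuring from the bottom-left corner of the bounding box.
Flange: 220 × 22, A = 4 840 mm², y = 201 mm, Ī = 195 213 mm⁴.
Web: 14 × 190, A = 2 660 mm², y = 95 mm, Ī = 8 002 167 mm⁴.
Centroid: ȳ = ΣA·y / ΣA = 163.405 mm.
Transfer each piece to the centroidal x-axis using Ī + A·d² with d = y − 163.405:
  flange: d = 37.5947 mm → contributes +7 035 871 mm⁴
  web: d = -68.4053 mm → contributes +20 449 077 mm⁴
Total I = 27 484 948 mm⁴.

I_xx ≈ 2.748 × 10⁷ mm⁴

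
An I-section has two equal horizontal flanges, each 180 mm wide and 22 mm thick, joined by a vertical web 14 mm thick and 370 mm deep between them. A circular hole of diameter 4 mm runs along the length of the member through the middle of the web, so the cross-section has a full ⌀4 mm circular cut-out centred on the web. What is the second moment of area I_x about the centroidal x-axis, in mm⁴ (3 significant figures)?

I_x ≈ 3.64 × 10⁸ mm⁴

Decompose the section into non-overlapping parts with the origin at the bottom-left of its bounding rectangle.
Bottom flange: 180 × 22, A = 3 960 mm², y = 11 mm, Ī = 159 720 mm⁴.
Web: 14 × 370, A = 5 180 mm², y = 207 mm, Ī = 59 095 167 mm⁴.
Top flange: 180 × 22, A = 3 960 mm², y = 403 mm, Ī = 159 720 mm⁴.
Hole (subtracted): ⌀4, A = 12.566 mm², y = 207 mm, Ī = 12.566 mm⁴.
By symmetry the centroid is at mid-height, ȳ = 207 mm.
Transfer each piece to the centroidal x-axis using Ī + A·d² with d = y − 207:
  bottom flange: d = -196 mm → contributes +152 287 080 mm⁴
  web: d = 0 mm → contributes +59 095 167 mm⁴
  top flange: d = 196 mm → contributes +152 287 080 mm⁴
  hole: d = 0 mm → contributes −12.566 mm⁴
Total I = 363 669 314 mm⁴.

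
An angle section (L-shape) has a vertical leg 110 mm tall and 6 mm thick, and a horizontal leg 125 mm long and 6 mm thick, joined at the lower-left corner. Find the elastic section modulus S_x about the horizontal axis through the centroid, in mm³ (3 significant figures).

Decompose the section into non-overlapping parts with the origin at the bottom-left of its bounding rectangle.
Vertical leg: 6 × 110, A = 660 mm², y = 55 mm, Ī = 665 500 mm⁴.
Horizontal leg (remainder): 119 × 6, A = 714 mm², y = 3 mm, Ī = 2 142 mm⁴.
Centroid: ȳ = ΣA·y / ΣA = 27.978 mm.
Transfer each piece to the horizontal axis through the centroid using Ī + A·d² with d = y − 27.978:
  vertical leg: d = 27.022 mm → contributes +1 147 418 mm⁴
  horizontal leg (remainder): d = -24.978 mm → contributes +447 613 mm⁴
Total I = 1 595 031 mm⁴.
Extreme fibre distance c = 82.022 mm; S = I/c = 19 446 mm³.

S_x ≈ 1.94 × 10⁴ mm³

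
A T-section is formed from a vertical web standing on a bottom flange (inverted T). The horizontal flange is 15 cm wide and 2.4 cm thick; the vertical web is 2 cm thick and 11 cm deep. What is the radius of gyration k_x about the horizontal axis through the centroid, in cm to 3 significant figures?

Break the section into simple shapes (no overlaps), measuring from the bottom-left corner of the bounding box.
Flange: 15 × 2.4, A = 36 cm², y = 1.2 cm, Ī = 17.28 cm⁴.
Web: 2 × 11, A = 22 cm², y = 7.9 cm, Ī = 221.83 cm⁴.
Centroid: ȳ = ΣA·y / ΣA = 3.7414 cm.
Transfer each piece to the horizontal axis through the centroid using Ī + A·d² with d = y − 3.7414:
  flange: d = -2.5414 cm → contributes +249.79 cm⁴
  web: d = 4.1586 cm → contributes +602.3 cm⁴
Total I = 852.09 cm⁴.
Radius of gyration: k = √(I/A) = √(852.09 / 58) = 3.8329 cm.

k_x ≈ 3.83 cm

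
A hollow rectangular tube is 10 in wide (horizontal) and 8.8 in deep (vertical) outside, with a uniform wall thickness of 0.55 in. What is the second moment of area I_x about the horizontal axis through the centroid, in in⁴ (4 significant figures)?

I_x ≈ 229.3 in⁴

Break the section into simple shapes (no overlaps), measuring from the bottom-left corner of the bounding box.
Outer rectangle: 10 × 8.8, A = 88 in², y = 4.4 in, Ī = 567.893 in⁴.
Inner void (subtracted): 8.9 × 7.7, A = 68.53 in², y = 4.4 in, Ī = 338.595 in⁴.
By symmetry the centroid is at mid-height, ȳ = 4.4 in.
All pieces are centred on the horizontal axis through the centroid, so I = ΣĪ (holes subtracted) = 229.298 in⁴.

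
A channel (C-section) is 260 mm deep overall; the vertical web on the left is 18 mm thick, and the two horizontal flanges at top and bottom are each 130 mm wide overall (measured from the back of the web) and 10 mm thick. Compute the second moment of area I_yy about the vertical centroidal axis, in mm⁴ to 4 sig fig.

I_yy ≈ 8.868 × 10⁶ mm⁴

Split into non-overlapping primitives; take the origin at the lower-left of the bounding box.
Web: 18 × 260, A = 4 680 mm², x = 9 mm, Ī = 126 360 mm⁴.
Top flange (beyond web): 112 × 10, A = 1 120 mm², x = 74 mm, Ī = 1 170 773 mm⁴.
Bottom flange (beyond web): 112 × 10, A = 1 120 mm², x = 74 mm, Ī = 1 170 773 mm⁴.
Centroid: x̄ = ΣA·x / ΣA = 30.0405 mm.
Transfer each piece to the vertical centroidal axis using Ī + A·d² with d = x − 30.0405:
  web: d = -21.0405 mm → contributes +2 198 201 mm⁴
  top flange (beyond web): d = 43.9595 mm → contributes +3 335 107 mm⁴
  bottom flange (beyond web): d = 43.9595 mm → contributes +3 335 107 mm⁴
Total I = 8 868 415 mm⁴.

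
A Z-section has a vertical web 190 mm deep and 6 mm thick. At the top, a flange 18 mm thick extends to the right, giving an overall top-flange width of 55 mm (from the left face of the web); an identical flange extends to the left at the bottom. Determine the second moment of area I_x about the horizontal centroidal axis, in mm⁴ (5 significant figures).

Split into non-overlapping primitives; take the origin at the lower-left of the bounding box.
Web: 6 × 190, A = 1 140 mm², y = 95 mm, Ī = 3 429 500 mm⁴.
Top flange (beyond web): 49 × 18, A = 882 mm², y = 181 mm, Ī = 23 814 mm⁴.
Bottom flange (beyond web): 49 × 18, A = 882 mm², y = 9 mm, Ī = 23 814 mm⁴.
Centroid: ȳ = ΣA·y / ΣA = 95 mm.
Transfer each piece to the horizontal centroidal axis using Ī + A·d² with d = y − 95:
  web: d = 0 mm → contributes +3 429 500 mm⁴
  top flange (beyond web): d = 86 mm → contributes +6 547 086 mm⁴
  bottom flange (beyond web): d = -86 mm → contributes +6 547 086 mm⁴
Total I = 16 523 672 mm⁴.

I_x ≈ 1.6524 × 10⁷ mm⁴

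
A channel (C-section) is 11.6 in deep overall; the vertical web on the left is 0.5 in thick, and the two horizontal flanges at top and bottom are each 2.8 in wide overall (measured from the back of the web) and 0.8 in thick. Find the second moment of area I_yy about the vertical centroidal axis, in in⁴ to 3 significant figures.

Decompose the section into non-overlapping parts with the origin at the bottom-left of its bounding rectangle.
Web: 0.5 × 11.6, A = 5.8 in², x = 0.25 in, Ī = 0.12083 in⁴.
Top flange (beyond web): 2.3 × 0.8, A = 1.84 in², x = 1.65 in, Ī = 0.81113 in⁴.
Bottom flange (beyond web): 2.3 × 0.8, A = 1.84 in², x = 1.65 in, Ī = 0.81113 in⁴.
Centroid: x̄ = ΣA·x / ΣA = 0.79346 in.
Transfer each piece to the vertical centroidal axis using Ī + A·d² with d = x − 0.79346:
  web: d = -0.54346 in → contributes +1.8339 in⁴
  top flange (beyond web): d = 0.85654 in → contributes +2.1611 in⁴
  bottom flange (beyond web): d = 0.85654 in → contributes +2.1611 in⁴
Total I = 6.156 in⁴.

I_yy ≈ 6.16 in⁴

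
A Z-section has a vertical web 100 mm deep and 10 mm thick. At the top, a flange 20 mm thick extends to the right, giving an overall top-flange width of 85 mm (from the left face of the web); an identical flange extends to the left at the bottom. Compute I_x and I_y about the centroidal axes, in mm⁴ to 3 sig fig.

Treat the section as a set of non-overlapping primitives; coordinates are from the bounding-box lower-left.
Web: 10 × 100, A = 1 000 mm², y = 50 mm, Ī = 833 333 mm⁴.
Top flange (beyond web): 75 × 20, A = 1 500 mm², y = 90 mm, Ī = 50 000 mm⁴.
Bottom flange (beyond web): 75 × 20, A = 1 500 mm², y = 10 mm, Ī = 50 000 mm⁴.
Centroid: ȳ = ΣA·y / ΣA = 50 mm.
Transfer each piece to the centroidal x-axis using Ī + A·d² with d = y − 50:
  web: d = 0 mm → contributes +833 333 mm⁴
  top flange (beyond web): d = 40 mm → contributes +2 450 000 mm⁴
  bottom flange (beyond web): d = -40 mm → contributes +2 450 000 mm⁴
Total I = 5 733 333 mm⁴.
For the y-axis: x̄ = 80 mm.
Repeating about the centroidal y-axis gives I_y = 6 833 333 mm⁴.

I_x ≈ 5.73 × 10⁶ mm⁴, I_y ≈ 6.83 × 10⁶ mm⁴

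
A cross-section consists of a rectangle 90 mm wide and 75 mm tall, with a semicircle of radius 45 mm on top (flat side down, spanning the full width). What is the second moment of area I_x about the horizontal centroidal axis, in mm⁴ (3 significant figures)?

Decompose the section into non-overlapping parts with the origin at the bottom-left of its bounding rectangle.
Rectangular body: 90 × 75, A = 6 750 mm², y = 37.5 mm, Ī = 3 164 063 mm⁴.
Semicircular cap: semicircle r = 45, A = 3180.9 mm², y = 94.099 mm, Ī = 450 072 mm⁴.
Centroid: ȳ = ΣA·y / ΣA = 55.629 mm.
Transfer each piece to the horizontal centroidal axis using Ī + A·d² with d = y − 55.629:
  rectangular body: d = -18.129 mm → contributes +5 382 417 mm⁴
  semicircular cap: d = 38.47 mm → contributes +5 157 566 mm⁴
Total I = 10 539 983 mm⁴.

I_x ≈ 1.05 × 10⁷ mm⁴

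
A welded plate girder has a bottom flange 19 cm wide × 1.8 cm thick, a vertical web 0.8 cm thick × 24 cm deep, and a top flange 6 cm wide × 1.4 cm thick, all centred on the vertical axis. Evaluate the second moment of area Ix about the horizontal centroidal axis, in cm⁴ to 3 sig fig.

Treat the section as a set of non-overlapping primitives; coordinates are from the bounding-box lower-left.
Bottom plate: 19 × 1.8, A = 34.2 cm², y = 0.9 cm, Ī = 9.234 cm⁴.
Web plate: 0.8 × 24, A = 19.2 cm², y = 13.8 cm, Ī = 921.6 cm⁴.
Top plate: 6 × 1.4, A = 8.4 cm², y = 26.5 cm, Ī = 1.372 cm⁴.
Centroid: ȳ = ΣA·y / ΣA = 8.3874 cm.
Transfer each piece to the horizontal centroidal axis using Ī + A·d² with d = y − 8.3874:
  bottom plate: d = -7.4874 cm → contributes +1926.5 cm⁴
  web plate: d = 5.4126 cm → contributes +1484.1 cm⁴
  top plate: d = 18.113 cm → contributes +2757.1 cm⁴
Total I = 6167.7 cm⁴.

Ix ≈ 6170 cm⁴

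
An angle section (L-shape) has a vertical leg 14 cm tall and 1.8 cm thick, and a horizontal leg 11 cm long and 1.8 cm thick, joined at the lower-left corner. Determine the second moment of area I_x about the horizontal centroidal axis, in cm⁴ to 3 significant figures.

I_x ≈ 788 cm⁴

Treat the section as a set of non-overlapping primitives; coordinates are from the bounding-box lower-left.
Vertical leg: 1.8 × 14, A = 25.2 cm², y = 7 cm, Ī = 411.6 cm⁴.
Horizontal leg (remainder): 9.2 × 1.8, A = 16.56 cm², y = 0.9 cm, Ī = 4.4712 cm⁴.
Centroid: ȳ = ΣA·y / ΣA = 4.581 cm.
Transfer each piece to the horizontal centroidal axis using Ī + A·d² with d = y − 4.581:
  vertical leg: d = 2.419 cm → contributes +559.06 cm⁴
  horizontal leg (remainder): d = -3.681 cm → contributes +228.86 cm⁴
Total I = 787.91 cm⁴.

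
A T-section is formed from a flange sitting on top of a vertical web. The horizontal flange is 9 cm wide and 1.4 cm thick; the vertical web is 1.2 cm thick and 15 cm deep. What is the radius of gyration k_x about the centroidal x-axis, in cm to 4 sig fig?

Decompose the section into non-overlapping parts with the origin at the bottom-left of its bounding rectangle.
Flange: 9 × 1.4, A = 12.6 cm², y = 15.7 cm, Ī = 2.058 cm⁴.
Web: 1.2 × 15, A = 18 cm², y = 7.5 cm, Ī = 337.5 cm⁴.
Centroid: ȳ = ΣA·y / ΣA = 10.8765 cm.
Transfer each piece to the centroidal x-axis using Ī + A·d² with d = y − 10.8765:
  flange: d = 4.82353 cm → contributes +295.215 cm⁴
  web: d = -3.37647 cm → contributes +542.71 cm⁴
Total I = 837.925 cm⁴.
Radius of gyration: k = √(I/A) = √(837.925 / 30.6) = 5.23289 cm.

k_x ≈ 5.233 cm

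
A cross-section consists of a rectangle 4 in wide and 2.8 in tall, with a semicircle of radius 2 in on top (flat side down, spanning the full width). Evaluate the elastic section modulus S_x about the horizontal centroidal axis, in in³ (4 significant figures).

Treat the section as a set of non-overlapping primitives; coordinates are from the bounding-box lower-left.
Rectangular body: 4 × 2.8, A = 11.2 in², y = 1.4 in, Ī = 7.31733 in⁴.
Semicircular cap: semicircle r = 2, A = 6.28319 in², y = 3.64883 in, Ī = 1.75611 in⁴.
Centroid: ȳ = ΣA·y / ΣA = 2.20819 in.
Transfer each piece to the horizontal centroidal axis using Ī + A·d² with d = y − 2.20819:
  rectangular body: d = -0.808193 in → contributes +14.6329 in⁴
  semicircular cap: d = 1.44063 in → contributes +14.7964 in⁴
Total I = 29.4293 in⁴.
Extreme fibre distance c = 2.59181 in; S = I/c = 11.3547 in³.

S_x ≈ 11.35 in³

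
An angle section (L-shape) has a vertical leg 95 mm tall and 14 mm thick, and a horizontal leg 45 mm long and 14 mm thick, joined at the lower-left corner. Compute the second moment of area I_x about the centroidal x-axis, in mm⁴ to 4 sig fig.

Decompose the section into non-overlapping parts with the origin at the bottom-left of its bounding rectangle.
Vertical leg: 14 × 95, A = 1 330 mm², y = 47.5 mm, Ī = 1 000 271 mm⁴.
Horizontal leg (remainder): 31 × 14, A = 434 mm², y = 7 mm, Ī = 7088.67 mm⁴.
Centroid: ȳ = ΣA·y / ΣA = 37.5357 mm.
Transfer each piece to the centroidal x-axis using Ī + A·d² with d = y − 37.5357:
  vertical leg: d = 9.96429 mm → contributes +1 132 323 mm⁴
  horizontal leg (remainder): d = -30.5357 mm → contributes +411 763 mm⁴
Total I = 1 544 086 mm⁴.

I_x ≈ 1.544 × 10⁶ mm⁴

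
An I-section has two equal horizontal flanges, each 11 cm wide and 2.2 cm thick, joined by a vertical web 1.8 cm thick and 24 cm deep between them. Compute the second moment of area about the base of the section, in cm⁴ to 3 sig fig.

Decompose the section into non-overlapping parts with the origin at the bottom-left of its bounding rectangle.
Bottom flange: 11 × 2.2, A = 24.2 cm², y = 1.1 cm, Ī = 9.7607 cm⁴.
Web: 1.8 × 24, A = 43.2 cm², y = 14.2 cm, Ī = 2073.6 cm⁴.
Top flange: 11 × 2.2, A = 24.2 cm², y = 27.3 cm, Ī = 9.7607 cm⁴.
Transfer each piece to the bottom edge using Ī + A·d² with d = y − 0:
  bottom flange: d = 1.1 cm → contributes +39.043 cm⁴
  web: d = 14.2 cm → contributes +10 784 cm⁴
  top flange: d = 27.3 cm → contributes +18 046 cm⁴
Total I = 28 869 cm⁴.

I_base ≈ 2.89 × 10⁴ cm⁴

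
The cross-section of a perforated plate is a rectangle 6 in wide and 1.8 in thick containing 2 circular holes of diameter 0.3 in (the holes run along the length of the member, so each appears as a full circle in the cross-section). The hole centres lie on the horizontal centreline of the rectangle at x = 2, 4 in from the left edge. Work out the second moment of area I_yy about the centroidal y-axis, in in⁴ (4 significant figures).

Treat the section as a set of non-overlapping primitives; coordinates are from the bounding-box lower-left.
Plate: 6 × 1.8, A = 10.8 in², x = 3 in, Ī = 32.4 in⁴.
Hole 1 (subtracted): ⌀0.3, A = 0.0706858 in², x = 2 in, Ī = 0.000397608 in⁴.
Hole 2 (subtracted): ⌀0.3, A = 0.0706858 in², x = 4 in, Ī = 0.000397608 in⁴.
By symmetry the centroid is at mid-width, x̄ = 3 in.
Transfer each piece to the centroidal y-axis using Ī + A·d² with d = x − 3:
  plate: d = 0 in → contributes +32.4 in⁴
  hole 1: d = -1 in → contributes −0.0710834 in⁴
  hole 2: d = 1 in → contributes −0.0710834 in⁴
Total I = 32.2578 in⁴.

I_yy ≈ 32.26 in⁴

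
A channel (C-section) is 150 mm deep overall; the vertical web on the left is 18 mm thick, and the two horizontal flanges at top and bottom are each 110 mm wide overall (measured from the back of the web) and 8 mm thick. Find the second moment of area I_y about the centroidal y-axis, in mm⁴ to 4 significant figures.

I_y ≈ 3.993 × 10⁶ mm⁴

Decompose the section into non-overlapping parts with the origin at the bottom-left of its bounding rectangle.
Web: 18 × 150, A = 2 700 mm², x = 9 mm, Ī = 72 900 mm⁴.
Top flange (beyond web): 92 × 8, A = 736 mm², x = 64 mm, Ī = 519 125 mm⁴.
Bottom flange (beyond web): 92 × 8, A = 736 mm², x = 64 mm, Ī = 519 125 mm⁴.
Centroid: x̄ = ΣA·x / ΣA = 28.4056 mm.
Transfer each piece to the centroidal y-axis using Ī + A·d² with d = x − 28.4056:
  web: d = -19.4056 mm → contributes +1 089 655 mm⁴
  top flange (beyond web): d = 35.5944 mm → contributes +1 451 611 mm⁴
  bottom flange (beyond web): d = 35.5944 mm → contributes +1 451 611 mm⁴
Total I = 3 992 876 mm⁴.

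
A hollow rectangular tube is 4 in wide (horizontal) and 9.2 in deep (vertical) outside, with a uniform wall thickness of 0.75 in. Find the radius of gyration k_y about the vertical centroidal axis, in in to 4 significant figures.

k_y ≈ 1.491 in

Break the section into simple shapes (no overlaps), measuring from the bottom-left corner of the bounding box.
Outer rectangle: 4 × 9.2, A = 36.8 in², x = 2 in, Ī = 49.0667 in⁴.
Inner void (subtracted): 2.5 × 7.7, A = 19.25 in², x = 2 in, Ī = 10.026 in⁴.
By symmetry the centroid is at mid-width, x̄ = 2 in.
All pieces are centred on the vertical centroidal axis, so I = ΣĪ (holes subtracted) = 39.0406 in⁴.
Radius of gyration: k = √(I/A) = √(39.0406 / 17.55) = 1.49149 in.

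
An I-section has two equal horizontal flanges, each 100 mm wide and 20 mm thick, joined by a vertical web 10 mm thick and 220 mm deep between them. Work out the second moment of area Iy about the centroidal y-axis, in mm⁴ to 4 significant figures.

Treat the section as a set of non-overlapping primitives; coordinates are from the bounding-box lower-left.
Bottom flange: 100 × 20, A = 2 000 mm², x = 50 mm, Ī = 1 666 667 mm⁴.
Web: 10 × 220, A = 2 200 mm², x = 50 mm, Ī = 18333.3 mm⁴.
Top flange: 100 × 20, A = 2 000 mm², x = 50 mm, Ī = 1 666 667 mm⁴.
By symmetry the centroid is at mid-width, x̄ = 50 mm.
All pieces are centred on the centroidal y-axis, so I = ΣĪ = 3 351 667 mm⁴.

Iy ≈ 3.352 × 10⁶ mm⁴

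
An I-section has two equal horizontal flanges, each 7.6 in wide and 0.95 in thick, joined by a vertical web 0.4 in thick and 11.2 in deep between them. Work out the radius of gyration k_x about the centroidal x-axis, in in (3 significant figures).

k_x ≈ 5.54 in

Break the section into simple shapes (no overlaps), measuring from the bottom-left corner of the bounding box.
Bottom flange: 7.6 × 0.95, A = 7.22 in², y = 0.475 in, Ī = 0.543 in⁴.
Web: 0.4 × 11.2, A = 4.48 in², y = 6.55 in, Ī = 46.831 in⁴.
Top flange: 7.6 × 0.95, A = 7.22 in², y = 12.625 in, Ī = 0.543 in⁴.
By symmetry the centroid is at mid-height, ȳ = 6.55 in.
Transfer each piece to the centroidal x-axis using Ī + A·d² with d = y − 6.55:
  bottom flange: d = -6.075 in → contributes +267 in⁴
  web: d = 0 in → contributes +46.831 in⁴
  top flange: d = 6.075 in → contributes +267 in⁴
Total I = 580.83 in⁴.
Radius of gyration: k = √(I/A) = √(580.83 / 18.92) = 5.5407 in.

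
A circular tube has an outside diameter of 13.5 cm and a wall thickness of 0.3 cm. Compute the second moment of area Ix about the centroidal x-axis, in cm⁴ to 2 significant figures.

Ix ≈ 270 cm⁴

Split into non-overlapping primitives; take the origin at the lower-left of the bounding box.
Outer circle: ⌀13.5, A = 143.1 cm², y = 6.75 cm, Ī = 1 630 cm⁴.
Bore (subtracted): ⌀12.9, A = 130.7 cm², y = 6.75 cm, Ī = 1 359 cm⁴.
By symmetry the centroid is at mid-height, ȳ = 6.75 cm.
All pieces are centred on the centroidal x-axis, so I = ΣĪ (holes subtracted) = 271.1 cm⁴.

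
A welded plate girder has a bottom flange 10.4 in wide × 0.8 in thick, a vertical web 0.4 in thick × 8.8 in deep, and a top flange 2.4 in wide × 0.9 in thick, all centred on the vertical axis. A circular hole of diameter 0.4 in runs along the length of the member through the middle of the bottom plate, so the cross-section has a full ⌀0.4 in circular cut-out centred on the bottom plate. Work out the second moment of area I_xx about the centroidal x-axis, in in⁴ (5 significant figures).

Treat the section as a set of non-overlapping primitives; coordinates are from the bounding-box lower-left.
Bottom plate: 10.4 × 0.8, A = 8.32 in², y = 0.4 in, Ī = 0.4437333 in⁴.
Web plate: 0.4 × 8.8, A = 3.52 in², y = 5.2 in, Ī = 22.71573 in⁴.
Top plate: 2.4 × 0.9, A = 2.16 in², y = 10.05 in, Ī = 0.1458 in⁴.
Hole (subtracted): ⌀0.4, A = 0.1256637 in², y = 0.4 in, Ī = 0.001256637 in⁴.
Centroid: ȳ = ΣA·y / ΣA = 3.12013 in.
Transfer each piece to the centroidal x-axis using Ī + A·d² with d = y − 3.12013:
  bottom plate: d = -2.72013 in → contributes +62.00431 in⁴
  web plate: d = 2.07987 in → contributes +37.94276 in⁴
  top plate: d = 6.92987 in → contributes +103.8757 in⁴
  hole: d = -2.72013 in → contributes −0.931056 in⁴
Total I = 202.8917 in⁴.

I_xx ≈ 202.89 in⁴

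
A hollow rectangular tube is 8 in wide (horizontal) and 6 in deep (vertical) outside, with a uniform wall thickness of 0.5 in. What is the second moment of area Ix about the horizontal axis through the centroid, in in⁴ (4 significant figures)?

Treat the section as a set of non-overlapping primitives; coordinates are from the bounding-box lower-left.
Outer rectangle: 8 × 6, A = 48 in², y = 3 in, Ī = 144 in⁴.
Inner void (subtracted): 7 × 5, A = 35 in², y = 3 in, Ī = 72.9167 in⁴.
By symmetry the centroid is at mid-height, ȳ = 3 in.
All pieces are centred on the horizontal axis through the centroid, so I = ΣĪ (holes subtracted) = 71.0833 in⁴.

Ix ≈ 71.08 in⁴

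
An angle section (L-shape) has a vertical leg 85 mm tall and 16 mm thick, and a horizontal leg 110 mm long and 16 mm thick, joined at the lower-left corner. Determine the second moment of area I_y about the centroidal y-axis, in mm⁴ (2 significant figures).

Break the section into simple shapes (no overlaps), measuring from the bottom-left corner of the bounding box.
Vertical leg: 16 × 85, A = 1 360 mm², x = 8 mm, Ī = 29 013 mm⁴.
Horizontal leg (remainder): 94 × 16, A = 1 504 mm², x = 63 mm, Ī = 1 107 445 mm⁴.
Centroid: x̄ = ΣA·x / ΣA = 36.88 mm.
Transfer each piece to the centroidal y-axis using Ī + A·d² with d = x − 36.88:
  vertical leg: d = -28.88 mm → contributes +1 163 538 mm⁴
  horizontal leg (remainder): d = 26.12 mm → contributes +2 133 345 mm⁴
Total I = 3 296 883 mm⁴.

I_y ≈ 3.3 × 10⁶ mm⁴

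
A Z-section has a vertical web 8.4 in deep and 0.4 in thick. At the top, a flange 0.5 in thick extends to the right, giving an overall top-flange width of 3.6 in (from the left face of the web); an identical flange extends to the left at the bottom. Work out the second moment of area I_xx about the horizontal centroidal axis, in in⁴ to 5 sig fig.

Break the section into simple shapes (no overlaps), measuring from the bottom-left corner of the bounding box.
Web: 0.4 × 8.4, A = 3.36 in², y = 4.2 in, Ī = 19.7568 in⁴.
Top flange (beyond web): 3.2 × 0.5, A = 1.6 in², y = 8.15 in, Ī = 0.03333333 in⁴.
Bottom flange (beyond web): 3.2 × 0.5, A = 1.6 in², y = 0.25 in, Ī = 0.03333333 in⁴.
Centroid: ȳ = ΣA·y / ΣA = 4.2 in.
Transfer each piece to the horizontal centroidal axis using Ī + A·d² with d = y − 4.2:
  web: d = 0 in → contributes +19.7568 in⁴
  top flange (beyond web): d = 3.95 in → contributes +24.99733 in⁴
  bottom flange (beyond web): d = -3.95 in → contributes +24.99733 in⁴
Total I = 69.75147 in⁴.

I_xx ≈ 69.751 in⁴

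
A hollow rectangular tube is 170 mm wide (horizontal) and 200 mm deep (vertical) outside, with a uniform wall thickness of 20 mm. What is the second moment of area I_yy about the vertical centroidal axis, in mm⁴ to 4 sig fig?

I_yy ≈ 5.259 × 10⁷ mm⁴

Treat the section as a set of non-overlapping primitives; coordinates are from the bounding-box lower-left.
Outer rectangle: 170 × 200, A = 34 000 mm², x = 85 mm, Ī = 81 883 333 mm⁴.
Inner void (subtracted): 130 × 160, A = 20 800 mm², x = 85 mm, Ī = 29 293 333 mm⁴.
By symmetry the centroid is at mid-width, x̄ = 85 mm.
All pieces are centred on the vertical centroidal axis, so I = ΣĪ (holes subtracted) = 52 590 000 mm⁴.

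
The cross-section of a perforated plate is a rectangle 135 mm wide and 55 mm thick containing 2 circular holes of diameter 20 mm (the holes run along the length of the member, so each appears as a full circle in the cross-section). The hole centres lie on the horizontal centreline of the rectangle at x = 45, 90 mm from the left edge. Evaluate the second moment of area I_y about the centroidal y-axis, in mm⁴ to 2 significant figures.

Split into non-overlapping primitives; take the origin at the lower-left of the bounding box.
Plate: 135 × 55, A = 7 425 mm², x = 67.5 mm, Ī = 11 276 719 mm⁴.
Hole 1 (subtracted): ⌀20, A = 314.2 mm², x = 45 mm, Ī = 7 854 mm⁴.
Hole 2 (subtracted): ⌀20, A = 314.2 mm², x = 90 mm, Ī = 7 854 mm⁴.
By symmetry the centroid is at mid-width, x̄ = 67.5 mm.
Transfer each piece to the centroidal y-axis using Ī + A·d² with d = x − 67.5:
  plate: d = 0 mm → contributes +11 276 719 mm⁴
  hole 1: d = -22.5 mm → contributes −166 897 mm⁴
  hole 2: d = 22.5 mm → contributes −166 897 mm⁴
Total I = 10 942 925 mm⁴.

I_y ≈ 1.1 × 10⁷ mm⁴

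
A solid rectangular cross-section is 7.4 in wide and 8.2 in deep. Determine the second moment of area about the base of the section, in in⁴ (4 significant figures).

The section: 7.4 × 8.2, A = 60.68 in², y = 4.1 in, Ī = 340.01 in⁴.
Transfer it to the base of the section using Ī + A·d² with d = y − 0:
  the section: d = 4.1 in → contributes +1360.04 in⁴
Total I = 1360.04 in⁴.

I_base ≈ 1360 in⁴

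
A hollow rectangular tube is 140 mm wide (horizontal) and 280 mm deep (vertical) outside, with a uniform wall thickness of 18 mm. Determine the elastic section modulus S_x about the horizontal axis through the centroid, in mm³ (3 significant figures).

Break the section into simple shapes (no overlaps), measuring from the bottom-left corner of the bounding box.
Outer rectangle: 140 × 280, A = 39 200 mm², y = 140 mm, Ī = 256 106 667 mm⁴.
Inner void (subtracted): 104 × 244, A = 25 376 mm², y = 140 mm, Ī = 125 898 795 mm⁴.
By symmetry the centroid is at mid-height, ȳ = 140 mm.
All pieces are centred on the horizontal axis through the centroid, so I = ΣĪ (holes subtracted) = 130 207 872 mm⁴.
Extreme fibre distance c = 140 mm; S = I/c = 930 056 mm³.

S_x ≈ 9.30 × 10⁵ mm³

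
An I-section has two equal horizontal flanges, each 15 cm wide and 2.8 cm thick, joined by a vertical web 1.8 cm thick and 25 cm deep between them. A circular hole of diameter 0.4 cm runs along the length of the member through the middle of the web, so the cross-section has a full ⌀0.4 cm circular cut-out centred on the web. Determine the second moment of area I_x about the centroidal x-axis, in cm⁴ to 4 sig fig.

Break the section into simple shapes (no overlaps), measuring from the bottom-left corner of the bounding box.
Bottom flange: 15 × 2.8, A = 42 cm², y = 1.4 cm, Ī = 27.44 cm⁴.
Web: 1.8 × 25, A = 45 cm², y = 15.3 cm, Ī = 2343.75 cm⁴.
Top flange: 15 × 2.8, A = 42 cm², y = 29.2 cm, Ī = 27.44 cm⁴.
Hole (subtracted): ⌀0.4, A = 0.125664 cm², y = 15.3 cm, Ī = 0.00125664 cm⁴.
By symmetry the centroid is at mid-height, ȳ = 15.3 cm.
Transfer each piece to the centroidal x-axis using Ī + A·d² with d = y − 15.3:
  bottom flange: d = -13.9 cm → contributes +8142.26 cm⁴
  web: d = 0 cm → contributes +2343.75 cm⁴
  top flange: d = 13.9 cm → contributes +8142.26 cm⁴
  hole: d = 0 cm → contributes −0.00125664 cm⁴
Total I = 18628.3 cm⁴.

I_x ≈ 1.863 × 10⁴ cm⁴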